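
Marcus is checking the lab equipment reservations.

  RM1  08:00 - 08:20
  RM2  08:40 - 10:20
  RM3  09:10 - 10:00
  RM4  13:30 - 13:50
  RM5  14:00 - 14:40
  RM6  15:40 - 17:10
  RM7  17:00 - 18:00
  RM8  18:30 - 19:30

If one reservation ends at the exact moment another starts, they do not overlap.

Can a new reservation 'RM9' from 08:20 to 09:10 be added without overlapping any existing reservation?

RM1: ends 08:20 at or before RM9 starts 08:20 → clear.
RM2: starts 08:40 before RM9 ends 09:10, and ends 10:20 after RM9 starts 08:20 → overlap.
RM3: starts 09:10 at or after RM9 ends 09:10 → clear.
RM4: starts 13:30 at or after RM9 ends 09:10 → clear.
RM5: starts 14:00 at or after RM9 ends 09:10 → clear.
RM6: starts 15:40 at or after RM9 ends 09:10 → clear.
RM7: starts 17:00 at or after RM9 ends 09:10 → clear.
RM8: starts 18:30 at or after RM9 ends 09:10 → clear.
RM9 overlaps RM2.

No — it overlaps RM2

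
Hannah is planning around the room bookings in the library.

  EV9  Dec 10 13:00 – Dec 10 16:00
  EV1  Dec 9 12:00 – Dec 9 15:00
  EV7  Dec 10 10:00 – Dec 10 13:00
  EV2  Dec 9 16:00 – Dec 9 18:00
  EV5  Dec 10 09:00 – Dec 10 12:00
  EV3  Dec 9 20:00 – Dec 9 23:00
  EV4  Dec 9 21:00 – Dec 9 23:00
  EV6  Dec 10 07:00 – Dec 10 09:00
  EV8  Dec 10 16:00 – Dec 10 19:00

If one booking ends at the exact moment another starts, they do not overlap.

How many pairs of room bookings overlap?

Sorted by start: EV1, EV2, EV3, EV4, EV6, EV5, EV7, EV9, EV8.
EV2 starts after EV1 ends, so EV1 has no further overlaps.
EV3 starts after EV2 ends, so EV2 has no further overlaps.
EV4 starts before EV3 ends → EV3 and EV4 overlap.
EV6 starts after EV3 ends, so EV3 has no further overlaps.
EV6 starts after EV4 ends, so EV4 has no further overlaps.
EV5 starts exactly when EV6 ends (back-to-back, no overlap), so EV6 has no further overlaps.
EV7 starts before EV5 ends → EV5 and EV7 overlap.
EV9 starts after EV5 ends, so EV5 has no further overlaps.
EV9 starts exactly when EV7 ends (back-to-back, no overlap), so EV7 has no further overlaps.
EV8 starts exactly when EV9 ends (back-to-back, no overlap).
Overlapping pairs: EV3 & EV4, EV5 & EV7 — 2 in total.

2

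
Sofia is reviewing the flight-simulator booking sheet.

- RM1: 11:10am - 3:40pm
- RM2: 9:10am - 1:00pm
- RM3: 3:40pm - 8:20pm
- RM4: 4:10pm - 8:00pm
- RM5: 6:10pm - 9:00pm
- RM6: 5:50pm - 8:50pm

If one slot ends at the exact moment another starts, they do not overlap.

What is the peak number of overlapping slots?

4

Walk through starts and ends in time order (an end at T is processed before a start at T):
9:10am start RM2 → 1
11:10am start RM1 → 2
1:00pm end RM2 → 1
3:40pm end RM1 → 0
3:40pm start RM3 → 1
4:10pm start RM4 → 2
5:50pm start RM6 → 3
6:10pm start RM5 → 4
8:00pm end RM4 → 3
8:20pm end RM3 → 2
8:50pm end RM6 → 1
9:00pm end RM5 → 0
Peak is 4, at 6:10pm (RM3, RM4, RM5, RM6).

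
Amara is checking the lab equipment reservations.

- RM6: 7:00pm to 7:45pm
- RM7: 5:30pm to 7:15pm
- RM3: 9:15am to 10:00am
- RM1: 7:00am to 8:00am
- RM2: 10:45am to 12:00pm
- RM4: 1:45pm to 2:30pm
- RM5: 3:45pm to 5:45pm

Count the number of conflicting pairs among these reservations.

2

Two intervals overlap when each starts before the other ends.
Sorted by start: RM1, RM3, RM2, RM4, RM5, RM7, RM6.
RM3 starts after RM1 ends; RM1 is clear from here.
RM2 starts after RM3 ends; RM3 is clear from here.
RM4 starts after RM2 ends; RM2 is clear from here.
RM5 starts after RM4 ends; RM4 is clear from here.
RM7 starts before RM5 ends → RM5 and RM7 overlap.
RM6 starts after RM5 ends.
RM6 starts before RM7 ends → RM7 and RM6 overlap.
Overlapping pairs: RM5 & RM7, RM6 & RM7 — 2 in total.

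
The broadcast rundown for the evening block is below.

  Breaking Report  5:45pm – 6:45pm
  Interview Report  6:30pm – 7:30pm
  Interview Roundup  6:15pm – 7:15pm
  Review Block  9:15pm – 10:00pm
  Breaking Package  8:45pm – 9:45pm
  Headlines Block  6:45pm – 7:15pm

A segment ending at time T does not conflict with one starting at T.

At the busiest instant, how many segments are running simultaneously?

3

Sort all start/end points and keep a running count:
5:45pm start Breaking Report → 1
6:15pm start Interview Roundup → 2
6:30pm start Interview Report → 3
6:45pm end Breaking Report → 2
6:45pm start Headlines Block → 3
7:15pm end Headlines Block → 2
7:15pm end Interview Roundup → 1
7:30pm end Interview Report → 0
8:45pm start Breaking Package → 1
9:15pm start Review Block → 2
9:45pm end Breaking Package → 1
10:00pm end Review Block → 0
Peak is 3, at 6:30pm (Breaking Report, Interview Report, Interview Roundup).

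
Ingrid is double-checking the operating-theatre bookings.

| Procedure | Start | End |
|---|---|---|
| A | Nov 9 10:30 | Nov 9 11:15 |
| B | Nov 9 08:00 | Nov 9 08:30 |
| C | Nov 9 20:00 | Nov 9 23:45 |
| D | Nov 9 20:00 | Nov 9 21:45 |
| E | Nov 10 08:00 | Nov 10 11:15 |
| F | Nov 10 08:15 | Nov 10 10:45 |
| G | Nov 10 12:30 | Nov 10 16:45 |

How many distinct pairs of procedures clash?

2

Check each pair: they overlap iff neither finishes before the other starts.
Sorted by start: B, A, C, D, E, F, G.
A starts after B ends; B is clear from here.
C starts after A ends; A is clear from here.
D starts before C ends → C and D overlap.
E starts after C ends; C is clear from here.
E starts after D ends; D is clear from here.
F starts before E ends → E and F overlap.
G starts after E ends.
G starts after F ends.
Overlapping pairs: C & D, E & F — 2 in total.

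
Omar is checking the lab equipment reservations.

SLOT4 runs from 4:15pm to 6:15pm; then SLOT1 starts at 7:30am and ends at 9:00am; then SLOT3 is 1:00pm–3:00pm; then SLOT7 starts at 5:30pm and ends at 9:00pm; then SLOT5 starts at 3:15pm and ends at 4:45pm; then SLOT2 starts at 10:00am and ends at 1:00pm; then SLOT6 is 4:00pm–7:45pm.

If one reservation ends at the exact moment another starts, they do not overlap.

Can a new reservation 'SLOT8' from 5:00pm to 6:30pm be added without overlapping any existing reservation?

No — it overlaps SLOT4, SLOT6, SLOT7

SLOT1: ends 9:00am at or before SLOT8 starts 5:00pm → clear.
SLOT2: ends 1:00pm at or before SLOT8 starts 5:00pm → clear.
SLOT3: ends 3:00pm at or before SLOT8 starts 5:00pm → clear.
SLOT5: ends 4:45pm at or before SLOT8 starts 5:00pm → clear.
SLOT6: starts 4:00pm before SLOT8 ends 6:30pm, and ends 7:45pm after SLOT8 starts 5:00pm → overlap.
SLOT4: starts 4:15pm before SLOT8 ends 6:30pm, and ends 6:15pm after SLOT8 starts 5:00pm → overlap.
SLOT7: starts 5:30pm before SLOT8 ends 6:30pm, and ends 9:00pm after SLOT8 starts 5:00pm → overlap.
SLOT8 overlaps SLOT4, SLOT6, SLOT7.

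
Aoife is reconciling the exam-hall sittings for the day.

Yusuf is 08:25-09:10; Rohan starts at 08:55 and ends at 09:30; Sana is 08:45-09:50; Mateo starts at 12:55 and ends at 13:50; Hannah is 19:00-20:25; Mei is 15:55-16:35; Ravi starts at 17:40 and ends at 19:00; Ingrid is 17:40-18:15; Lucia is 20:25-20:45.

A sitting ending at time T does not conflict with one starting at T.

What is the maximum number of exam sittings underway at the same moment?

Sweep the timeline, counting +1 at each start and −1 at each end (ends before starts at a tie):
08:25 start Yusuf → 1
08:45 start Sana → 2
08:55 start Rohan → 3
09:10 end Yusuf → 2
09:30 end Rohan → 1
09:50 end Sana → 0
12:55 start Mateo → 1
13:50 end Mateo → 0
15:55 start Mei → 1
16:35 end Mei → 0
17:40 start Ingrid → 1
17:40 start Ravi → 2
18:15 end Ingrid → 1
19:00 end Ravi → 0
19:00 start Hannah → 1
20:25 end Hannah → 0
20:25 start Lucia → 1
20:45 end Lucia → 0
Peak is 3, at 08:55 (Rohan, Sana, Yusuf).

3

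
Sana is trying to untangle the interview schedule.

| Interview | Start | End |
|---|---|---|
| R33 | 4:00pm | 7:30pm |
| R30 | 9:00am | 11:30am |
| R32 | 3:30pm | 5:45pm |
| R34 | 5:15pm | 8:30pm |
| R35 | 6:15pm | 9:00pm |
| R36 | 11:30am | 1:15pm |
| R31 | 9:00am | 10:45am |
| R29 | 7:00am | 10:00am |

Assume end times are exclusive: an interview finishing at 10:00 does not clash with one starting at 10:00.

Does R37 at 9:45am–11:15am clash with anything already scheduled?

R29: starts 7:00am before R37 ends 11:15am, and ends 10:00am after R37 starts 9:45am → overlap.
R30: starts 9:00am before R37 ends 11:15am, and ends 11:30am after R37 starts 9:45am → overlap.
R31: starts 9:00am before R37 ends 11:15am, and ends 10:45am after R37 starts 9:45am → overlap.
R36: starts 11:30am at or after R37 ends 11:15am → clear.
R32: starts 3:30pm at or after R37 ends 11:15am → clear.
R33: starts 4:00pm at or after R37 ends 11:15am → clear.
R34: starts 5:15pm at or after R37 ends 11:15am → clear.
R35: starts 6:15pm at or after R37 ends 11:15am → clear.
R37 overlaps R29, R30, R31.

Yes — it overlaps R29, R30, R31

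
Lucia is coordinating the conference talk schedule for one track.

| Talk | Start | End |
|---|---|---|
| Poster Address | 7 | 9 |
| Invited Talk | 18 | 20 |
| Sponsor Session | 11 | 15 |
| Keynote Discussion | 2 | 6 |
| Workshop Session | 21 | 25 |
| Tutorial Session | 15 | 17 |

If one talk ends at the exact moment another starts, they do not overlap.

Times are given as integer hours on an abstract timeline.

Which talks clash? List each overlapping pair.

no overlapping pairs

Check each pair: they overlap iff neither finishes before the other starts.
Sorted by start: Keynote Discussion, Poster Address, Sponsor Session, Tutorial Session, Invited Talk, Workshop Session.
Poster Address starts after Keynote Discussion ends, so nothing later overlaps Keynote Discussion either.
Sponsor Session starts after Poster Address ends, so nothing later overlaps Poster Address either.
Tutorial Session starts exactly when Sponsor Session ends (back-to-back, no overlap), so nothing later overlaps Sponsor Session either.
Invited Talk starts after Tutorial Session ends, so nothing later overlaps Tutorial Session either.
Workshop Session starts after Invited Talk ends.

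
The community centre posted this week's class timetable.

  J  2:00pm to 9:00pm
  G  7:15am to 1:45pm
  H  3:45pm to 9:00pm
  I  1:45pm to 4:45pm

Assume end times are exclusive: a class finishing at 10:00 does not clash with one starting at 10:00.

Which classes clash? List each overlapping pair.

H & I, H & J, I & J

Sorted by start: G, I, J, H.
I starts exactly when G ends (back-to-back, no overlap), so nothing later overlaps G either.
J starts before I ends → I and J overlap.
H starts before I ends → I and H overlap.
H starts before J ends → J and H overlap.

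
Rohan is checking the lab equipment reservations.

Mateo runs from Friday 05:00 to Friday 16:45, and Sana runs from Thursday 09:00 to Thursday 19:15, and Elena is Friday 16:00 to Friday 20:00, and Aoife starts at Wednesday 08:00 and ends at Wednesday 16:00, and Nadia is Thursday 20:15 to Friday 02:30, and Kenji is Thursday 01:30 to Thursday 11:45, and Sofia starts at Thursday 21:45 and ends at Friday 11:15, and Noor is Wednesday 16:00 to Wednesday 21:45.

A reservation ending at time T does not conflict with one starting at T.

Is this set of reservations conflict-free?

No

Sorted by start: Aoife, Noor, Kenji, Sana, Nadia, Sofia, Mateo, Elena.
Noor starts exactly when Aoife ends (back-to-back, no overlap), so Aoife has no further overlaps.
Kenji starts after Noor ends, so Noor has no further overlaps.
Sana starts before Kenji ends → Kenji and Sana overlap.
That's a conflict, so the schedule is not conflict-free.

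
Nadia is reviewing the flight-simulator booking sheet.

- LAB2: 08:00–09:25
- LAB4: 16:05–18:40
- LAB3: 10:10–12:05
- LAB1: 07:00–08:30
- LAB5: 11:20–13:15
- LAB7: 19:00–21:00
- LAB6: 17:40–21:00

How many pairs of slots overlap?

Check each pair: they overlap iff neither finishes before the other starts.
Sorted by start: LAB1, LAB2, LAB3, LAB5, LAB4, LAB6, LAB7.
LAB2 starts before LAB1 ends → LAB1 and LAB2 overlap.
LAB3 starts after LAB1 ends — done with LAB1.
LAB3 starts after LAB2 ends — done with LAB2.
LAB5 starts before LAB3 ends → LAB3 and LAB5 overlap.
LAB4 starts after LAB3 ends — done with LAB3.
LAB4 starts after LAB5 ends — done with LAB5.
LAB6 starts before LAB4 ends → LAB4 and LAB6 overlap.
LAB7 starts after LAB4 ends.
LAB7 starts before LAB6 ends → LAB6 and LAB7 overlap.
Overlapping pairs: LAB1 & LAB2, LAB3 & LAB5, LAB4 & LAB6, LAB6 & LAB7 — 4 in total.

4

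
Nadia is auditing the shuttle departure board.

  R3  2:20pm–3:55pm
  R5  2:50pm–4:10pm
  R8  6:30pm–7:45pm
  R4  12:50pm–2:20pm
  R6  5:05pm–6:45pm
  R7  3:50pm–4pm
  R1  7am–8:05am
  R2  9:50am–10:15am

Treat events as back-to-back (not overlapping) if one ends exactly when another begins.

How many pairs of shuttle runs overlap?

Two intervals overlap when each starts before the other ends.
Sorted by start: R1, R2, R4, R3, R5, R7, R6, R8.
R2 starts after R1 ends, so nothing later overlaps R1 either.
R4 starts after R2 ends, so nothing later overlaps R2 either.
R3 starts exactly when R4 ends (back-to-back, no overlap), so nothing later overlaps R4 either.
R5 starts before R3 ends → R3 and R5 overlap.
R7 starts before R3 ends → R3 and R7 overlap.
R6 starts after R3 ends, so nothing later overlaps R3 either.
R7 starts before R5 ends → R5 and R7 overlap.
R6 starts after R5 ends, so nothing later overlaps R5 either.
R6 starts after R7 ends, so nothing later overlaps R7 either.
R8 starts before R6 ends → R6 and R8 overlap.
Overlapping pairs: R3 & R5, R3 & R7, R5 & R7, R6 & R8 — 4 in total.

4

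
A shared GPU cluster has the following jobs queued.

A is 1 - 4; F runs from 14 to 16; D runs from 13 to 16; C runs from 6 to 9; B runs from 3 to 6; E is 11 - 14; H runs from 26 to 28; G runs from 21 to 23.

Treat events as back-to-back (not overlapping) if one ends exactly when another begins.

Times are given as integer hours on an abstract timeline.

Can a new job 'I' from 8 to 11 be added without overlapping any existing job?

No — it overlaps C

A: ends 4 at or before I starts 8 → clear.
B: ends 6 at or before I starts 8 → clear.
C: starts 6 before I ends 11, and ends 9 after I starts 8 → overlap.
E: starts 11 at or after I ends 11 → clear.
D: starts 13 at or after I ends 11 → clear.
F: starts 14 at or after I ends 11 → clear.
G: starts 21 at or after I ends 11 → clear.
H: starts 26 at or after I ends 11 → clear.
I overlaps C.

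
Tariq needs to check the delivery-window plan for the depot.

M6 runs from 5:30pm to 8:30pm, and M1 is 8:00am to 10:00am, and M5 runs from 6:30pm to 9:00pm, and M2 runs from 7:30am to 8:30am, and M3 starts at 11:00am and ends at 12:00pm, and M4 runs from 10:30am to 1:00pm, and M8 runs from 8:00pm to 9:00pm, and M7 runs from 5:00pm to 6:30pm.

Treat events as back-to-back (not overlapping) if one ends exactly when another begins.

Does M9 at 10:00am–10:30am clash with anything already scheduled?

M2: ends 8:30am at or before M9 starts 10:00am → clear.
M1: ends 10:00am at or before M9 starts 10:00am → clear.
M4: starts 10:30am at or after M9 ends 10:30am → clear.
M3: starts 11:00am at or after M9 ends 10:30am → clear.
M7: starts 5:00pm at or after M9 ends 10:30am → clear.
M6: starts 5:30pm at or after M9 ends 10:30am → clear.
M5: starts 6:30pm at or after M9 ends 10:30am → clear.
M8: starts 8:00pm at or after M9 ends 10:30am → clear.

No — it doesn't clash with anything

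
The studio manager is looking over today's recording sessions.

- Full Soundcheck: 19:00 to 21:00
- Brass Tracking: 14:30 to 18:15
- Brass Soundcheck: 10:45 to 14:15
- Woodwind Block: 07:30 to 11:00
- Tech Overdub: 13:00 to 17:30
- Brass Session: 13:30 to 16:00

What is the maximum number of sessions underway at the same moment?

Sweep the timeline, counting +1 at each start and −1 at each end (ends before starts at a tie):
07:30 start Woodwind Block → 1
10:45 start Brass Soundcheck → 2
11:00 end Woodwind Block → 1
13:00 start Tech Overdub → 2
13:30 start Brass Session → 3
14:15 end Brass Soundcheck → 2
14:30 start Brass Tracking → 3
16:00 end Brass Session → 2
17:30 end Tech Overdub → 1
18:15 end Brass Tracking → 0
19:00 start Full Soundcheck → 1
21:00 end Full Soundcheck → 0
Peak is 3, at 13:30 (Brass Session, Brass Soundcheck, Tech Overdub).

3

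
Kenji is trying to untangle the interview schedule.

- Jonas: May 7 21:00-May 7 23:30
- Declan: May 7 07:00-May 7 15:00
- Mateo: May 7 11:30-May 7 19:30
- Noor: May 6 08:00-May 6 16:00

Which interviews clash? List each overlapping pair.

Declan & Mateo

Two intervals overlap when each starts before the other ends.
Sorted by start: Noor, Declan, Mateo, Jonas.
Declan starts after Noor ends — done with Noor.
Mateo starts before Declan ends → Declan and Mateo overlap.
Jonas starts after Declan ends.
Jonas starts after Mateo ends.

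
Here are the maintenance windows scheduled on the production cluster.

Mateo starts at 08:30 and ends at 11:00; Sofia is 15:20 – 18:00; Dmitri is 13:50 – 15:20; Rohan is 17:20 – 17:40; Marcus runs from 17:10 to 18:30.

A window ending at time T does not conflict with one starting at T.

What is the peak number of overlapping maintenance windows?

3

Walk through starts and ends in time order (an end at T is processed before a start at T):
08:30 start Mateo → 1
11:00 end Mateo → 0
13:50 start Dmitri → 1
15:20 end Dmitri → 0
15:20 start Sofia → 1
17:10 start Marcus → 2
17:20 start Rohan → 3
17:40 end Rohan → 2
18:00 end Sofia → 1
18:30 end Marcus → 0
Peak is 3, at 17:20 (Marcus, Rohan, Sofia).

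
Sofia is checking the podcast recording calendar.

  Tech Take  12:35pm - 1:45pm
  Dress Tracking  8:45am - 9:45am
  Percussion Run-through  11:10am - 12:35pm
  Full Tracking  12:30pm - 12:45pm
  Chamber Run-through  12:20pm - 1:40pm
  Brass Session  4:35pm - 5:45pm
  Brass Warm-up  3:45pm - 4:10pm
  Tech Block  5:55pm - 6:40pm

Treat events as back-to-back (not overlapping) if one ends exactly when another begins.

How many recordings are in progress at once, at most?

Sort all start/end points and keep a running count:
8:45am start Dress Tracking → 1
9:45am end Dress Tracking → 0
11:10am start Percussion Run-through → 1
12:20pm start Chamber Run-through → 2
12:30pm start Full Tracking → 3
12:35pm end Percussion Run-through → 2
12:35pm start Tech Take → 3
12:45pm end Full Tracking → 2
1:40pm end Chamber Run-through → 1
1:45pm end Tech Take → 0
3:45pm start Brass Warm-up → 1
4:10pm end Brass Warm-up → 0
4:35pm start Brass Session → 1
5:45pm end Brass Session → 0
5:55pm start Tech Block → 1
6:40pm end Tech Block → 0
Peak is 3, at 12:30pm (Chamber Run-through, Full Tracking, Percussion Run-through).

3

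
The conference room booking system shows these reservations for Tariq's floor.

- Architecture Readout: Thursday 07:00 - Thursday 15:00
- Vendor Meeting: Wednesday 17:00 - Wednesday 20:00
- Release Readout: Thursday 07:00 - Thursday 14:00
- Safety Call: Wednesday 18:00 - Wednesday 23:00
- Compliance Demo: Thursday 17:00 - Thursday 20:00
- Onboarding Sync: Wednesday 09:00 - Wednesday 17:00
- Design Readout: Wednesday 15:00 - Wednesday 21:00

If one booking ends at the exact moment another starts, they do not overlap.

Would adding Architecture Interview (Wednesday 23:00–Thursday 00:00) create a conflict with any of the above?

Onboarding Sync: ends Wednesday 17:00 at or before Architecture Interview starts Wednesday 23:00 → clear.
Design Readout: ends Wednesday 21:00 at or before Architecture Interview starts Wednesday 23:00 → clear.
Vendor Meeting: ends Wednesday 20:00 at or before Architecture Interview starts Wednesday 23:00 → clear.
Safety Call: ends Wednesday 23:00 at or before Architecture Interview starts Wednesday 23:00 → clear.
Release Readout: starts Thursday 07:00 at or after Architecture Interview ends Thursday 00:00 → clear.
Architecture Readout: starts Thursday 07:00 at or after Architecture Interview ends Thursday 00:00 → clear.
Compliance Demo: starts Thursday 17:00 at or after Architecture Interview ends Thursday 00:00 → clear.

No — it doesn't clash with anything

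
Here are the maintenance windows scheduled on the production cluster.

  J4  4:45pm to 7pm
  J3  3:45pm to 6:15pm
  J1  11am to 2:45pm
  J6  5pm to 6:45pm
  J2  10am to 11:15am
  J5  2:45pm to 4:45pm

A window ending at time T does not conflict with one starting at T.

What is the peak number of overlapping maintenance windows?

Sort all start/end points and keep a running count:
10am start J2 → 1
11am start J1 → 2
11:15am end J2 → 1
2:45pm end J1 → 0
2:45pm start J5 → 1
3:45pm start J3 → 2
4:45pm end J5 → 1
4:45pm start J4 → 2
5pm start J6 → 3
6:15pm end J3 → 2
6:45pm end J6 → 1
7pm end J4 → 0
Peak is 3, at 5pm (J3, J4, J6).

3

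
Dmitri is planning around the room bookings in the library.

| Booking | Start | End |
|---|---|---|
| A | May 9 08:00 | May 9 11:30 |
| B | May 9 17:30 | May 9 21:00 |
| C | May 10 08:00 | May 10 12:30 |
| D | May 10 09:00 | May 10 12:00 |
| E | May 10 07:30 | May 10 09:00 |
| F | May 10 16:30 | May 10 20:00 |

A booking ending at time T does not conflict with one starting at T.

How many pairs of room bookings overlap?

2

Two intervals overlap when each starts before the other ends.
Sorted by start: A, B, E, C, D, F.
B starts after A ends; A is clear from here.
E starts after B ends; B is clear from here.
C starts before E ends → E and C overlap.
D starts exactly when E ends (back-to-back, no overlap); E is clear from here.
D starts before C ends → C and D overlap.
F starts after C ends.
F starts after D ends.
Overlapping pairs: C & D, C & E — 2 in total.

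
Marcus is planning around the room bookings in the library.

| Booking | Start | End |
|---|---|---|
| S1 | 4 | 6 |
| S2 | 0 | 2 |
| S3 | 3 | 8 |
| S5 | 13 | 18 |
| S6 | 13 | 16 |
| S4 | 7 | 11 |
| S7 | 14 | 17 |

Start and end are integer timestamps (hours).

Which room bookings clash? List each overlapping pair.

S1 & S3, S3 & S4, S5 & S6, S5 & S7, S6 & S7

Two intervals overlap when each starts before the other ends.
Sorted by start: S2, S3, S1, S4, S5, S6, S7.
S3 starts after S2 ends; S2 is clear from here.
S1 starts before S3 ends → S3 and S1 overlap.
S4 starts before S3 ends → S3 and S4 overlap.
S5 starts after S3 ends; S3 is clear from here.
S4 starts after S1 ends; S1 is clear from here.
S5 starts after S4 ends; S4 is clear from here.
S6 starts before S5 ends → S5 and S6 overlap.
S7 starts before S5 ends → S5 and S7 overlap.
S7 starts before S6 ends → S6 and S7 overlap.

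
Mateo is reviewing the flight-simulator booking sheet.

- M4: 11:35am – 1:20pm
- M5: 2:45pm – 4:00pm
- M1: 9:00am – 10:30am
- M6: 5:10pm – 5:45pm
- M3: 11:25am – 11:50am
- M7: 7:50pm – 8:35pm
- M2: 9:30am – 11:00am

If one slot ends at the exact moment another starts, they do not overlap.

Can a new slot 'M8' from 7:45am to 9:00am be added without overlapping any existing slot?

Yes — the slot is free

M1: starts 9:00am at or after M8 ends 9:00am → clear.
M2: starts 9:30am at or after M8 ends 9:00am → clear.
M3: starts 11:25am at or after M8 ends 9:00am → clear.
M4: starts 11:35am at or after M8 ends 9:00am → clear.
M5: starts 2:45pm at or after M8 ends 9:00am → clear.
M6: starts 5:10pm at or after M8 ends 9:00am → clear.
M7: starts 7:50pm at or after M8 ends 9:00am → clear.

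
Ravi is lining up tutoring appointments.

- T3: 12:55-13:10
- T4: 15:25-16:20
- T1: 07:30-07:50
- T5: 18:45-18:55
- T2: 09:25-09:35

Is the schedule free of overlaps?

Yes

Sorted by start: T1, T2, T3, T4, T5.
T2 starts after T1 ends — done with T1.
T3 starts after T2 ends — done with T2.
T4 starts after T3 ends — done with T3.
T5 starts after T4 ends.
Every pair is clear; the schedule has no overlaps.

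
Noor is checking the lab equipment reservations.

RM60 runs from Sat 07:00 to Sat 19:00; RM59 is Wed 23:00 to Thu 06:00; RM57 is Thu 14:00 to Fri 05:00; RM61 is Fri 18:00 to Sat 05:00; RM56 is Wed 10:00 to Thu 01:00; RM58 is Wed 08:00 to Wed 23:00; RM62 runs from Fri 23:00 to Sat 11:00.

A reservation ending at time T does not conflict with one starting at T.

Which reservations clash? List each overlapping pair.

RM56 & RM58, RM56 & RM59, RM60 & RM62, RM61 & RM62

Two intervals overlap when each starts before the other ends.
Sorted by start: RM58, RM56, RM59, RM57, RM61, RM62, RM60.
RM56 starts before RM58 ends → RM58 and RM56 overlap.
RM59 starts exactly when RM58 ends (back-to-back, no overlap) — done with RM58.
RM59 starts before RM56 ends → RM56 and RM59 overlap.
RM57 starts after RM56 ends — done with RM56.
RM57 starts after RM59 ends — done with RM59.
RM61 starts after RM57 ends — done with RM57.
RM62 starts before RM61 ends → RM61 and RM62 overlap.
RM60 starts after RM61 ends.
RM60 starts before RM62 ends → RM62 and RM60 overlap.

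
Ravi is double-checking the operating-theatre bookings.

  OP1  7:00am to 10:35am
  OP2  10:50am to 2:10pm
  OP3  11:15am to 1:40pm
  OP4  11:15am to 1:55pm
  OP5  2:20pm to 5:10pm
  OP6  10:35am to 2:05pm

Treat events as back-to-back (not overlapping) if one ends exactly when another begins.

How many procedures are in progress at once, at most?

4

Sweep the timeline, counting +1 at each start and −1 at each end (ends before starts at a tie):
7:00am start OP1 → 1
10:35am end OP1 → 0
10:35am start OP6 → 1
10:50am start OP2 → 2
11:15am start OP3 → 3
11:15am start OP4 → 4
1:40pm end OP3 → 3
1:55pm end OP4 → 2
2:05pm end OP6 → 1
2:10pm end OP2 → 0
2:20pm start OP5 → 1
5:10pm end OP5 → 0
Peak is 4, at 11:15am (OP2, OP3, OP4, OP6).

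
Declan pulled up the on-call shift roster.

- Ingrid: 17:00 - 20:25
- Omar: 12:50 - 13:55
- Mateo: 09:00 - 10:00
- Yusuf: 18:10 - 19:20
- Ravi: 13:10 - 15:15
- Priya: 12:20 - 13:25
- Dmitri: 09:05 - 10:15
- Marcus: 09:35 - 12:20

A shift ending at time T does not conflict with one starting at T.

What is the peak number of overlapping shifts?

3

Sweep the timeline, counting +1 at each start and −1 at each end (ends before starts at a tie):
09:00 start Mateo → 1
09:05 start Dmitri → 2
09:35 start Marcus → 3
10:00 end Mateo → 2
10:15 end Dmitri → 1
12:20 end Marcus → 0
12:20 start Priya → 1
12:50 start Omar → 2
13:10 start Ravi → 3
13:25 end Priya → 2
13:55 end Omar → 1
15:15 end Ravi → 0
17:00 start Ingrid → 1
18:10 start Yusuf → 2
19:20 end Yusuf → 1
20:25 end Ingrid → 0
Peak is 3, at 09:35 (Dmitri, Marcus, Mateo).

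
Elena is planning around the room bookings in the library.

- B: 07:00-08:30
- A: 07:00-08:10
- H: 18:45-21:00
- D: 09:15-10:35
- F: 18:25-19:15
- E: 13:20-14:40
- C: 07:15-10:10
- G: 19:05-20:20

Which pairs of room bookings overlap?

A & B, A & C, B & C, C & D, F & G, F & H, G & H

Check each pair: they overlap iff neither finishes before the other starts.
Sorted by start: A, B, C, D, E, F, H, G.
B starts before A ends → A and B overlap.
C starts before A ends → A and C overlap.
D starts after A ends, so A has no further overlaps.
C starts before B ends → B and C overlap.
D starts after B ends, so B has no further overlaps.
D starts before C ends → C and D overlap.
E starts after C ends, so C has no further overlaps.
E starts after D ends, so D has no further overlaps.
F starts after E ends, so E has no further overlaps.
H starts before F ends → F and H overlap.
G starts before F ends → F and G overlap.
G starts before H ends → H and G overlap.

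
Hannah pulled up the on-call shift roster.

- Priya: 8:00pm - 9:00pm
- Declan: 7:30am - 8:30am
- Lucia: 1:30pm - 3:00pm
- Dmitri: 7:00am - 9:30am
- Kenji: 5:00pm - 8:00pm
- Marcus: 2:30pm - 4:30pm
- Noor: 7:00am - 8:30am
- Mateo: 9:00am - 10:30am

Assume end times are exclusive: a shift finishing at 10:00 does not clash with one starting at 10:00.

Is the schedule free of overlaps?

Sorted by start: Dmitri, Noor, Declan, Mateo, Lucia, Marcus, Kenji, Priya.
Noor starts before Dmitri ends → Dmitri and Noor overlap.
That's a conflict, so the schedule is not conflict-free.

No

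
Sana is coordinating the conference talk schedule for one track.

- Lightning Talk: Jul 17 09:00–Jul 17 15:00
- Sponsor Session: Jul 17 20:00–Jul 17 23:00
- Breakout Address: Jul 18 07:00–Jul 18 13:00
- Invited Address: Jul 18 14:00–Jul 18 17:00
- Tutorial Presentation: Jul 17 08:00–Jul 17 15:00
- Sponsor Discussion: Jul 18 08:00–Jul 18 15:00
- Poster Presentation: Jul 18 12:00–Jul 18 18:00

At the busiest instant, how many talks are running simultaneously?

Walk through starts and ends in time order (an end at T is processed before a start at T):
Jul 17 08:00 start Tutorial Presentation → 1
Jul 17 09:00 start Lightning Talk → 2
Jul 17 15:00 end Lightning Talk → 1
Jul 17 15:00 end Tutorial Presentation → 0
Jul 17 20:00 start Sponsor Session → 1
Jul 17 23:00 end Sponsor Session → 0
Jul 18 07:00 start Breakout Address → 1
Jul 18 08:00 start Sponsor Discussion → 2
Jul 18 12:00 start Poster Presentation → 3
Jul 18 13:00 end Breakout Address → 2
Jul 18 14:00 start Invited Address → 3
Jul 18 15:00 end Sponsor Discussion → 2
Jul 18 17:00 end Invited Address → 1
Jul 18 18:00 end Poster Presentation → 0
Peak is 3, at Jul 18 12:00 (Breakout Address, Poster Presentation, Sponsor Discussion).

3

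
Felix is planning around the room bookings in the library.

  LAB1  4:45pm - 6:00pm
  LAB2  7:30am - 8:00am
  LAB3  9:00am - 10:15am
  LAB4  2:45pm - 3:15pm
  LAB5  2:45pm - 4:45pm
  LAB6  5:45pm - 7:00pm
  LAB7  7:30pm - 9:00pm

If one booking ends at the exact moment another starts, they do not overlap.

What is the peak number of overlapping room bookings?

Sort all start/end points and keep a running count:
7:30am start LAB2 → 1
8:00am end LAB2 → 0
9:00am start LAB3 → 1
10:15am end LAB3 → 0
2:45pm start LAB4 → 1
2:45pm start LAB5 → 2
3:15pm end LAB4 → 1
4:45pm end LAB5 → 0
4:45pm start LAB1 → 1
5:45pm start LAB6 → 2
6:00pm end LAB1 → 1
7:00pm end LAB6 → 0
7:30pm start LAB7 → 1
9:00pm end LAB7 → 0
Peak is 2, at 2:45pm (LAB4, LAB5).

2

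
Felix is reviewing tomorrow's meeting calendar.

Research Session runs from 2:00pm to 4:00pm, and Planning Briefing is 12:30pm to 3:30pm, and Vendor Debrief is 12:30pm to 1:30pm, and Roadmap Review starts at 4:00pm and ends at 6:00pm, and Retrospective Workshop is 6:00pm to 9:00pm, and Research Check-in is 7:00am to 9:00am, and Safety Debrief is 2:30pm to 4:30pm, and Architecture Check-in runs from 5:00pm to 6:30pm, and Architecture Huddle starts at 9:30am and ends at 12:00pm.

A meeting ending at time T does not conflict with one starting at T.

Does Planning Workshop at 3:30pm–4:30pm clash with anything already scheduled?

Yes — it overlaps Research Session, Roadmap Review, Safety Debrief

Research Check-in: ends 9:00am at or before Planning Workshop starts 3:30pm → clear.
Architecture Huddle: ends 12:00pm at or before Planning Workshop starts 3:30pm → clear.
Vendor Debrief: ends 1:30pm at or before Planning Workshop starts 3:30pm → clear.
Planning Briefing: ends 3:30pm at or before Planning Workshop starts 3:30pm → clear.
Research Session: starts 2:00pm before Planning Workshop ends 4:30pm, and ends 4:00pm after Planning Workshop starts 3:30pm → overlap.
Safety Debrief: starts 2:30pm before Planning Workshop ends 4:30pm, and ends 4:30pm after Planning Workshop starts 3:30pm → overlap.
Roadmap Review: starts 4:00pm before Planning Workshop ends 4:30pm, and ends 6:00pm after Planning Workshop starts 3:30pm → overlap.
Architecture Check-in: starts 5:00pm at or after Planning Workshop ends 4:30pm → clear.
Retrospective Workshop: starts 6:00pm at or after Planning Workshop ends 4:30pm → clear.
Planning Workshop overlaps Research Session, Roadmap Review, Safety Debrief.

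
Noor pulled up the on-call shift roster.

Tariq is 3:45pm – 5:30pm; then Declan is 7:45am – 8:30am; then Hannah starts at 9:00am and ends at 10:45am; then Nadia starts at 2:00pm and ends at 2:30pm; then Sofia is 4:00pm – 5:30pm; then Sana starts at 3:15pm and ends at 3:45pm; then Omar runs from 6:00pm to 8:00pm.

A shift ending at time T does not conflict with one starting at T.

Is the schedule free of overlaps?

No

Two intervals overlap when each starts before the other ends.
Sorted by start: Declan, Hannah, Nadia, Sana, Tariq, Sofia, Omar.
Hannah starts after Declan ends, so Declan has no further overlaps.
Nadia starts after Hannah ends, so Hannah has no further overlaps.
Sana starts after Nadia ends, so Nadia has no further overlaps.
Tariq starts exactly when Sana ends (back-to-back, no overlap), so Sana has no further overlaps.
Sofia starts before Tariq ends → Tariq and Sofia overlap.
That's a conflict, so the schedule is not conflict-free.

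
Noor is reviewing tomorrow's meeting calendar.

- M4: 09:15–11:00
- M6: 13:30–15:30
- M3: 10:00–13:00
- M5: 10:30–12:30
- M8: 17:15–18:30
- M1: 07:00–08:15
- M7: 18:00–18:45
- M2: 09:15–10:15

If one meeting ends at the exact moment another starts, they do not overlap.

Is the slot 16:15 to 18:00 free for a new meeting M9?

No — it overlaps M8

M1: ends 08:15 at or before M9 starts 16:15 → clear.
M2: ends 10:15 at or before M9 starts 16:15 → clear.
M4: ends 11:00 at or before M9 starts 16:15 → clear.
M3: ends 13:00 at or before M9 starts 16:15 → clear.
M5: ends 12:30 at or before M9 starts 16:15 → clear.
M6: ends 15:30 at or before M9 starts 16:15 → clear.
M8: starts 17:15 before M9 ends 18:00, and ends 18:30 after M9 starts 16:15 → overlap.
M7: starts 18:00 at or after M9 ends 18:00 → clear.
M9 overlaps M8.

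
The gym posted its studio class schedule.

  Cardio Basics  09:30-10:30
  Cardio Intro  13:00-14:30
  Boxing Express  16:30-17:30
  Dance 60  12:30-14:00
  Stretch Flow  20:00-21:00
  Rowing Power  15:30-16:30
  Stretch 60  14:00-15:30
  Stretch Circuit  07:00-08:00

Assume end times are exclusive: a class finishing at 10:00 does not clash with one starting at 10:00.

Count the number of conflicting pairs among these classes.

Two intervals overlap when each starts before the other ends.
Sorted by start: Stretch Circuit, Cardio Basics, Dance 60, Cardio Intro, Stretch 60, Rowing Power, Boxing Express, Stretch Flow.
Cardio Basics starts after Stretch Circuit ends; Stretch Circuit is clear from here.
Dance 60 starts after Cardio Basics ends; Cardio Basics is clear from here.
Cardio Intro starts before Dance 60 ends → Dance 60 and Cardio Intro overlap.
Stretch 60 starts exactly when Dance 60 ends (back-to-back, no overlap); Dance 60 is clear from here.
Stretch 60 starts before Cardio Intro ends → Cardio Intro and Stretch 60 overlap.
Rowing Power starts after Cardio Intro ends; Cardio Intro is clear from here.
Rowing Power starts exactly when Stretch 60 ends (back-to-back, no overlap); Stretch 60 is clear from here.
Boxing Express starts exactly when Rowing Power ends (back-to-back, no overlap); Rowing Power is clear from here.
Stretch Flow starts after Boxing Express ends.
Overlapping pairs: Cardio Intro & Dance 60, Cardio Intro & Stretch 60 — 2 in total.

2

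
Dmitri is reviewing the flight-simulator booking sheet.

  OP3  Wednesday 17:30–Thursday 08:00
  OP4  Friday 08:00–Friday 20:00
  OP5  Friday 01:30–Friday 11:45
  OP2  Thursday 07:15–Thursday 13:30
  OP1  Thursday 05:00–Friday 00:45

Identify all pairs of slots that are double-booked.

OP1 & OP2, OP1 & OP3, OP2 & OP3, OP4 & OP5

Check each pair: they overlap iff neither finishes before the other starts.
Sorted by start: OP3, OP1, OP2, OP5, OP4.
OP1 starts before OP3 ends → OP3 and OP1 overlap.
OP2 starts before OP3 ends → OP3 and OP2 overlap.
OP5 starts after OP3 ends; OP3 is clear from here.
OP2 starts before OP1 ends → OP1 and OP2 overlap.
OP5 starts after OP1 ends; OP1 is clear from here.
OP5 starts after OP2 ends; OP2 is clear from here.
OP4 starts before OP5 ends → OP5 and OP4 overlap.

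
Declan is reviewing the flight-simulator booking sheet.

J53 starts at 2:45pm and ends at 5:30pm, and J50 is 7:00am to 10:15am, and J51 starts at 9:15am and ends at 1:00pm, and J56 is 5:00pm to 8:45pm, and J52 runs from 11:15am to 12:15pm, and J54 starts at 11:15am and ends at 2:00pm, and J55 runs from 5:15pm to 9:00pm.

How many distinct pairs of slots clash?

7

Sorted by start: J50, J51, J52, J54, J53, J56, J55.
J51 starts before J50 ends → J50 and J51 overlap.
J52 starts after J50 ends; J50 is clear from here.
J52 starts before J51 ends → J51 and J52 overlap.
J54 starts before J51 ends → J51 and J54 overlap.
J53 starts after J51 ends; J51 is clear from here.
J54 starts before J52 ends → J52 and J54 overlap.
J53 starts after J52 ends; J52 is clear from here.
J53 starts after J54 ends; J54 is clear from here.
J56 starts before J53 ends → J53 and J56 overlap.
J55 starts before J53 ends → J53 and J55 overlap.
J55 starts before J56 ends → J56 and J55 overlap.
Overlapping pairs: J50 & J51, J51 & J52, J51 & J54, J52 & J54, J53 & J55, J53 & J56, J55 & J56 — 7 in total.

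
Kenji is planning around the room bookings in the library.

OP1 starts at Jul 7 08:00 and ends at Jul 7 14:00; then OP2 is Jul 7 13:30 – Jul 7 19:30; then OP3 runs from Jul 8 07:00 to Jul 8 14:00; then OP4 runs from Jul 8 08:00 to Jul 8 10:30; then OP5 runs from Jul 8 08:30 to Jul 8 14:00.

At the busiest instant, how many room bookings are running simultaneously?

3

Sort all start/end points and keep a running count:
Jul 7 08:00 start OP1 → 1
Jul 7 13:30 start OP2 → 2
Jul 7 14:00 end OP1 → 1
Jul 7 19:30 end OP2 → 0
Jul 8 07:00 start OP3 → 1
Jul 8 08:00 start OP4 → 2
Jul 8 08:30 start OP5 → 3
Jul 8 10:30 end OP4 → 2
Jul 8 14:00 end OP3 → 1
Jul 8 14:00 end OP5 → 0
Peak is 3, at Jul 8 08:30 (OP3, OP4, OP5).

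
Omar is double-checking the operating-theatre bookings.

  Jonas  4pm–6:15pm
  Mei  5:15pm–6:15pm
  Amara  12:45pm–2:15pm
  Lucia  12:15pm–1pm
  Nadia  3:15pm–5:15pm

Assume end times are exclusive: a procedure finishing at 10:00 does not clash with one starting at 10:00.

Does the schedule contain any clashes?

Check each pair: they overlap iff neither finishes before the other starts.
Sorted by start: Lucia, Amara, Nadia, Jonas, Mei.
Amara starts before Lucia ends → Lucia and Amara overlap.
That's a conflict, so the schedule is not conflict-free.

Yes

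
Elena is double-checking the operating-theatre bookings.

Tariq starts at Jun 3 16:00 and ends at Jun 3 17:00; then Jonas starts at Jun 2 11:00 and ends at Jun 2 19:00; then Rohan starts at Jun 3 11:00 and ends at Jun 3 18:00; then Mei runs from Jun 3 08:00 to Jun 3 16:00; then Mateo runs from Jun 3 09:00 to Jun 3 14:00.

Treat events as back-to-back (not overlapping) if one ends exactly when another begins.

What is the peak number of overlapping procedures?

3

Walk through starts and ends in time order (an end at T is processed before a start at T):
Jun 2 11:00 start Jonas → 1
Jun 2 19:00 end Jonas → 0
Jun 3 08:00 start Mei → 1
Jun 3 09:00 start Mateo → 2
Jun 3 11:00 start Rohan → 3
Jun 3 14:00 end Mateo → 2
Jun 3 16:00 end Mei → 1
Jun 3 16:00 start Tariq → 2
Jun 3 17:00 end Tariq → 1
Jun 3 18:00 end Rohan → 0
Peak is 3, at Jun 3 11:00 (Mateo, Mei, Rohan).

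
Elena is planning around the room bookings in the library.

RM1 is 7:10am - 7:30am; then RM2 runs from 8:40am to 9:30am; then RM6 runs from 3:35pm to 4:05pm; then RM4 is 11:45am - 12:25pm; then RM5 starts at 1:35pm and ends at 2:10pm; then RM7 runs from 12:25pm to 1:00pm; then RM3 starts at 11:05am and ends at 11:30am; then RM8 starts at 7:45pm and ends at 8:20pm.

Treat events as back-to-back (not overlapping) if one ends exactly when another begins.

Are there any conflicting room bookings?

No

Sorted by start: RM1, RM2, RM3, RM4, RM7, RM5, RM6, RM8.
RM2 starts after RM1 ends; RM1 is clear from here.
RM3 starts after RM2 ends; RM2 is clear from here.
RM4 starts after RM3 ends; RM3 is clear from here.
RM7 starts exactly when RM4 ends (back-to-back, no overlap); RM4 is clear from here.
RM5 starts after RM7 ends; RM7 is clear from here.
RM6 starts after RM5 ends; RM5 is clear from here.
RM8 starts after RM6 ends.
Every pair is clear; the schedule has no overlaps.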